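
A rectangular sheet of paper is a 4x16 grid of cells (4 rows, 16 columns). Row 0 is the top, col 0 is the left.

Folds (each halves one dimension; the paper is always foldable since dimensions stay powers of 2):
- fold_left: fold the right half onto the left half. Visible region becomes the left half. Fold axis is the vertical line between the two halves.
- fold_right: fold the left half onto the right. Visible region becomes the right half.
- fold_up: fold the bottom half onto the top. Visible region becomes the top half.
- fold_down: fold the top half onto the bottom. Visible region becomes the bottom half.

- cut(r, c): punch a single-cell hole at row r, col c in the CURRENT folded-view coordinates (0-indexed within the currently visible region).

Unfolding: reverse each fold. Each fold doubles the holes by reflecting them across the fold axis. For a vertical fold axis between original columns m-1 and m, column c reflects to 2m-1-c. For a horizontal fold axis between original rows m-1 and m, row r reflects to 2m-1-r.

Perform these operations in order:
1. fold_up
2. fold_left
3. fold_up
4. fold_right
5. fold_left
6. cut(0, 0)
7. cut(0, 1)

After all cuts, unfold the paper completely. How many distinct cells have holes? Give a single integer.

Answer: 64

Derivation:
Op 1 fold_up: fold axis h@2; visible region now rows[0,2) x cols[0,16) = 2x16
Op 2 fold_left: fold axis v@8; visible region now rows[0,2) x cols[0,8) = 2x8
Op 3 fold_up: fold axis h@1; visible region now rows[0,1) x cols[0,8) = 1x8
Op 4 fold_right: fold axis v@4; visible region now rows[0,1) x cols[4,8) = 1x4
Op 5 fold_left: fold axis v@6; visible region now rows[0,1) x cols[4,6) = 1x2
Op 6 cut(0, 0): punch at orig (0,4); cuts so far [(0, 4)]; region rows[0,1) x cols[4,6) = 1x2
Op 7 cut(0, 1): punch at orig (0,5); cuts so far [(0, 4), (0, 5)]; region rows[0,1) x cols[4,6) = 1x2
Unfold 1 (reflect across v@6): 4 holes -> [(0, 4), (0, 5), (0, 6), (0, 7)]
Unfold 2 (reflect across v@4): 8 holes -> [(0, 0), (0, 1), (0, 2), (0, 3), (0, 4), (0, 5), (0, 6), (0, 7)]
Unfold 3 (reflect across h@1): 16 holes -> [(0, 0), (0, 1), (0, 2), (0, 3), (0, 4), (0, 5), (0, 6), (0, 7), (1, 0), (1, 1), (1, 2), (1, 3), (1, 4), (1, 5), (1, 6), (1, 7)]
Unfold 4 (reflect across v@8): 32 holes -> [(0, 0), (0, 1), (0, 2), (0, 3), (0, 4), (0, 5), (0, 6), (0, 7), (0, 8), (0, 9), (0, 10), (0, 11), (0, 12), (0, 13), (0, 14), (0, 15), (1, 0), (1, 1), (1, 2), (1, 3), (1, 4), (1, 5), (1, 6), (1, 7), (1, 8), (1, 9), (1, 10), (1, 11), (1, 12), (1, 13), (1, 14), (1, 15)]
Unfold 5 (reflect across h@2): 64 holes -> [(0, 0), (0, 1), (0, 2), (0, 3), (0, 4), (0, 5), (0, 6), (0, 7), (0, 8), (0, 9), (0, 10), (0, 11), (0, 12), (0, 13), (0, 14), (0, 15), (1, 0), (1, 1), (1, 2), (1, 3), (1, 4), (1, 5), (1, 6), (1, 7), (1, 8), (1, 9), (1, 10), (1, 11), (1, 12), (1, 13), (1, 14), (1, 15), (2, 0), (2, 1), (2, 2), (2, 3), (2, 4), (2, 5), (2, 6), (2, 7), (2, 8), (2, 9), (2, 10), (2, 11), (2, 12), (2, 13), (2, 14), (2, 15), (3, 0), (3, 1), (3, 2), (3, 3), (3, 4), (3, 5), (3, 6), (3, 7), (3, 8), (3, 9), (3, 10), (3, 11), (3, 12), (3, 13), (3, 14), (3, 15)]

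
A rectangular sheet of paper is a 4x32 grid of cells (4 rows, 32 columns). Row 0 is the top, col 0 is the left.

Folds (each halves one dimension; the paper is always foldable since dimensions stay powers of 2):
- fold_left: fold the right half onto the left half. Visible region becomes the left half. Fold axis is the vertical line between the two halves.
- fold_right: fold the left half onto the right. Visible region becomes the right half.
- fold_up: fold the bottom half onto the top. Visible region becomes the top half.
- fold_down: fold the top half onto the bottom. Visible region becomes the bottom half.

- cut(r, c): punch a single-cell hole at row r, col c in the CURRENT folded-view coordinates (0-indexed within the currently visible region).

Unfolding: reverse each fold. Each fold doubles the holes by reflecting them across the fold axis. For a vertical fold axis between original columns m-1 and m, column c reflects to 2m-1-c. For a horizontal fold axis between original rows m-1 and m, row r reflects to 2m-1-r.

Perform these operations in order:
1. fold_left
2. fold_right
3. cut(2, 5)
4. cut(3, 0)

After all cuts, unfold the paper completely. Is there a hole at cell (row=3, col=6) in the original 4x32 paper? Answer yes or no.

Answer: no

Derivation:
Op 1 fold_left: fold axis v@16; visible region now rows[0,4) x cols[0,16) = 4x16
Op 2 fold_right: fold axis v@8; visible region now rows[0,4) x cols[8,16) = 4x8
Op 3 cut(2, 5): punch at orig (2,13); cuts so far [(2, 13)]; region rows[0,4) x cols[8,16) = 4x8
Op 4 cut(3, 0): punch at orig (3,8); cuts so far [(2, 13), (3, 8)]; region rows[0,4) x cols[8,16) = 4x8
Unfold 1 (reflect across v@8): 4 holes -> [(2, 2), (2, 13), (3, 7), (3, 8)]
Unfold 2 (reflect across v@16): 8 holes -> [(2, 2), (2, 13), (2, 18), (2, 29), (3, 7), (3, 8), (3, 23), (3, 24)]
Holes: [(2, 2), (2, 13), (2, 18), (2, 29), (3, 7), (3, 8), (3, 23), (3, 24)]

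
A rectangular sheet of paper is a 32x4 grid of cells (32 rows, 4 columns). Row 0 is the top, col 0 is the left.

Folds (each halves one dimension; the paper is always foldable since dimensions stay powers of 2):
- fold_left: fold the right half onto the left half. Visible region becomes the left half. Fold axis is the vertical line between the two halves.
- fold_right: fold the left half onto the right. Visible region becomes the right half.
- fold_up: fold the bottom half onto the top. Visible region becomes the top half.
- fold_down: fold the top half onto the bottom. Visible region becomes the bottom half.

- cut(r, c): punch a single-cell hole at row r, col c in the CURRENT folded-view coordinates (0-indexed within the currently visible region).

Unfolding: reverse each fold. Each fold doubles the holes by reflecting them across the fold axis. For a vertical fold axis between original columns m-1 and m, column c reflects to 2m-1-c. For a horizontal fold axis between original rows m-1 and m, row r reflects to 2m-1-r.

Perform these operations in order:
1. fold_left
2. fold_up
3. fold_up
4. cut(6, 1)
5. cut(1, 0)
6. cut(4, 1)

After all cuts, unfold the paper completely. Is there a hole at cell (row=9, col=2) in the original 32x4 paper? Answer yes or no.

Answer: yes

Derivation:
Op 1 fold_left: fold axis v@2; visible region now rows[0,32) x cols[0,2) = 32x2
Op 2 fold_up: fold axis h@16; visible region now rows[0,16) x cols[0,2) = 16x2
Op 3 fold_up: fold axis h@8; visible region now rows[0,8) x cols[0,2) = 8x2
Op 4 cut(6, 1): punch at orig (6,1); cuts so far [(6, 1)]; region rows[0,8) x cols[0,2) = 8x2
Op 5 cut(1, 0): punch at orig (1,0); cuts so far [(1, 0), (6, 1)]; region rows[0,8) x cols[0,2) = 8x2
Op 6 cut(4, 1): punch at orig (4,1); cuts so far [(1, 0), (4, 1), (6, 1)]; region rows[0,8) x cols[0,2) = 8x2
Unfold 1 (reflect across h@8): 6 holes -> [(1, 0), (4, 1), (6, 1), (9, 1), (11, 1), (14, 0)]
Unfold 2 (reflect across h@16): 12 holes -> [(1, 0), (4, 1), (6, 1), (9, 1), (11, 1), (14, 0), (17, 0), (20, 1), (22, 1), (25, 1), (27, 1), (30, 0)]
Unfold 3 (reflect across v@2): 24 holes -> [(1, 0), (1, 3), (4, 1), (4, 2), (6, 1), (6, 2), (9, 1), (9, 2), (11, 1), (11, 2), (14, 0), (14, 3), (17, 0), (17, 3), (20, 1), (20, 2), (22, 1), (22, 2), (25, 1), (25, 2), (27, 1), (27, 2), (30, 0), (30, 3)]
Holes: [(1, 0), (1, 3), (4, 1), (4, 2), (6, 1), (6, 2), (9, 1), (9, 2), (11, 1), (11, 2), (14, 0), (14, 3), (17, 0), (17, 3), (20, 1), (20, 2), (22, 1), (22, 2), (25, 1), (25, 2), (27, 1), (27, 2), (30, 0), (30, 3)]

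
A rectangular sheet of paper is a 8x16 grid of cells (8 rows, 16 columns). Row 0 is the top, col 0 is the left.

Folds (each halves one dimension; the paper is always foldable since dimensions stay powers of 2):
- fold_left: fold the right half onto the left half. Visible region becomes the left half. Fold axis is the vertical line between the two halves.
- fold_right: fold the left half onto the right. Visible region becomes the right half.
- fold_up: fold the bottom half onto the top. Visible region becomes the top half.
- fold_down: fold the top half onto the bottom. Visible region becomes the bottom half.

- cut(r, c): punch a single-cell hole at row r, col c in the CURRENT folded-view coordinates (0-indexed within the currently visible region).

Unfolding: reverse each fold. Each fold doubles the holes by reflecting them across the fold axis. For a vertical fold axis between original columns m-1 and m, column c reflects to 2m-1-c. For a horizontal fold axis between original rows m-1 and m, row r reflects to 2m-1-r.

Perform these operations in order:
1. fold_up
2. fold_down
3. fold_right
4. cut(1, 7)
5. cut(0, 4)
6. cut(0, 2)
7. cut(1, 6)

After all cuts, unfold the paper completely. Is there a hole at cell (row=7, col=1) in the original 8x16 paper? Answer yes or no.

Op 1 fold_up: fold axis h@4; visible region now rows[0,4) x cols[0,16) = 4x16
Op 2 fold_down: fold axis h@2; visible region now rows[2,4) x cols[0,16) = 2x16
Op 3 fold_right: fold axis v@8; visible region now rows[2,4) x cols[8,16) = 2x8
Op 4 cut(1, 7): punch at orig (3,15); cuts so far [(3, 15)]; region rows[2,4) x cols[8,16) = 2x8
Op 5 cut(0, 4): punch at orig (2,12); cuts so far [(2, 12), (3, 15)]; region rows[2,4) x cols[8,16) = 2x8
Op 6 cut(0, 2): punch at orig (2,10); cuts so far [(2, 10), (2, 12), (3, 15)]; region rows[2,4) x cols[8,16) = 2x8
Op 7 cut(1, 6): punch at orig (3,14); cuts so far [(2, 10), (2, 12), (3, 14), (3, 15)]; region rows[2,4) x cols[8,16) = 2x8
Unfold 1 (reflect across v@8): 8 holes -> [(2, 3), (2, 5), (2, 10), (2, 12), (3, 0), (3, 1), (3, 14), (3, 15)]
Unfold 2 (reflect across h@2): 16 holes -> [(0, 0), (0, 1), (0, 14), (0, 15), (1, 3), (1, 5), (1, 10), (1, 12), (2, 3), (2, 5), (2, 10), (2, 12), (3, 0), (3, 1), (3, 14), (3, 15)]
Unfold 3 (reflect across h@4): 32 holes -> [(0, 0), (0, 1), (0, 14), (0, 15), (1, 3), (1, 5), (1, 10), (1, 12), (2, 3), (2, 5), (2, 10), (2, 12), (3, 0), (3, 1), (3, 14), (3, 15), (4, 0), (4, 1), (4, 14), (4, 15), (5, 3), (5, 5), (5, 10), (5, 12), (6, 3), (6, 5), (6, 10), (6, 12), (7, 0), (7, 1), (7, 14), (7, 15)]
Holes: [(0, 0), (0, 1), (0, 14), (0, 15), (1, 3), (1, 5), (1, 10), (1, 12), (2, 3), (2, 5), (2, 10), (2, 12), (3, 0), (3, 1), (3, 14), (3, 15), (4, 0), (4, 1), (4, 14), (4, 15), (5, 3), (5, 5), (5, 10), (5, 12), (6, 3), (6, 5), (6, 10), (6, 12), (7, 0), (7, 1), (7, 14), (7, 15)]

Answer: yes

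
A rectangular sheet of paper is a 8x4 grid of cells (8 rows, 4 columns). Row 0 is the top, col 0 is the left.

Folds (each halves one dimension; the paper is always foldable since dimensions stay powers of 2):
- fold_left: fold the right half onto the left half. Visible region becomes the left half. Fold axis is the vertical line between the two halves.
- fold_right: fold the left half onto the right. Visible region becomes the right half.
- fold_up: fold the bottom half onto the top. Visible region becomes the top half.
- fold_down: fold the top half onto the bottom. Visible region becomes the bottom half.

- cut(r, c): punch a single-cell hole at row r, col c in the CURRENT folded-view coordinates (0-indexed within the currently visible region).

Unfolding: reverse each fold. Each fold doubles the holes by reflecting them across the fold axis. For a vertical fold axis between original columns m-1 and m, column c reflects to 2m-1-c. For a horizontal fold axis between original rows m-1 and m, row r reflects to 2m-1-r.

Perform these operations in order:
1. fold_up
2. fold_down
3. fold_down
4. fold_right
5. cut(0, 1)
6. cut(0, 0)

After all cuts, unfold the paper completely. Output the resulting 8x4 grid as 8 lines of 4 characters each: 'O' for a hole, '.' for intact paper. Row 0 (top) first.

Op 1 fold_up: fold axis h@4; visible region now rows[0,4) x cols[0,4) = 4x4
Op 2 fold_down: fold axis h@2; visible region now rows[2,4) x cols[0,4) = 2x4
Op 3 fold_down: fold axis h@3; visible region now rows[3,4) x cols[0,4) = 1x4
Op 4 fold_right: fold axis v@2; visible region now rows[3,4) x cols[2,4) = 1x2
Op 5 cut(0, 1): punch at orig (3,3); cuts so far [(3, 3)]; region rows[3,4) x cols[2,4) = 1x2
Op 6 cut(0, 0): punch at orig (3,2); cuts so far [(3, 2), (3, 3)]; region rows[3,4) x cols[2,4) = 1x2
Unfold 1 (reflect across v@2): 4 holes -> [(3, 0), (3, 1), (3, 2), (3, 3)]
Unfold 2 (reflect across h@3): 8 holes -> [(2, 0), (2, 1), (2, 2), (2, 3), (3, 0), (3, 1), (3, 2), (3, 3)]
Unfold 3 (reflect across h@2): 16 holes -> [(0, 0), (0, 1), (0, 2), (0, 3), (1, 0), (1, 1), (1, 2), (1, 3), (2, 0), (2, 1), (2, 2), (2, 3), (3, 0), (3, 1), (3, 2), (3, 3)]
Unfold 4 (reflect across h@4): 32 holes -> [(0, 0), (0, 1), (0, 2), (0, 3), (1, 0), (1, 1), (1, 2), (1, 3), (2, 0), (2, 1), (2, 2), (2, 3), (3, 0), (3, 1), (3, 2), (3, 3), (4, 0), (4, 1), (4, 2), (4, 3), (5, 0), (5, 1), (5, 2), (5, 3), (6, 0), (6, 1), (6, 2), (6, 3), (7, 0), (7, 1), (7, 2), (7, 3)]

Answer: OOOO
OOOO
OOOO
OOOO
OOOO
OOOO
OOOO
OOOO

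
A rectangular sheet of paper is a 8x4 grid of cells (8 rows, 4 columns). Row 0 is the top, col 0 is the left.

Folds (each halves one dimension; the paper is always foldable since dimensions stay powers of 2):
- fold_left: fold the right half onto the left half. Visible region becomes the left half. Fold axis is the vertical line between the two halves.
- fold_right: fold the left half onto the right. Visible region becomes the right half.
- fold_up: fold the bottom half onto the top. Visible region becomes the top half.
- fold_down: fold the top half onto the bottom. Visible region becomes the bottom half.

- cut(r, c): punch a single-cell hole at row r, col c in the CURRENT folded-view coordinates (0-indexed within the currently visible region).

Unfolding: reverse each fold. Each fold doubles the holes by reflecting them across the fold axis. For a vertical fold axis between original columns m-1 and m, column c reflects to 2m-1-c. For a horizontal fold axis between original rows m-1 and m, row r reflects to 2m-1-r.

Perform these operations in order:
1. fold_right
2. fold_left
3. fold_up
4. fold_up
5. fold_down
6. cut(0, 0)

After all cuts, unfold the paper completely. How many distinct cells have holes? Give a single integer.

Op 1 fold_right: fold axis v@2; visible region now rows[0,8) x cols[2,4) = 8x2
Op 2 fold_left: fold axis v@3; visible region now rows[0,8) x cols[2,3) = 8x1
Op 3 fold_up: fold axis h@4; visible region now rows[0,4) x cols[2,3) = 4x1
Op 4 fold_up: fold axis h@2; visible region now rows[0,2) x cols[2,3) = 2x1
Op 5 fold_down: fold axis h@1; visible region now rows[1,2) x cols[2,3) = 1x1
Op 6 cut(0, 0): punch at orig (1,2); cuts so far [(1, 2)]; region rows[1,2) x cols[2,3) = 1x1
Unfold 1 (reflect across h@1): 2 holes -> [(0, 2), (1, 2)]
Unfold 2 (reflect across h@2): 4 holes -> [(0, 2), (1, 2), (2, 2), (3, 2)]
Unfold 3 (reflect across h@4): 8 holes -> [(0, 2), (1, 2), (2, 2), (3, 2), (4, 2), (5, 2), (6, 2), (7, 2)]
Unfold 4 (reflect across v@3): 16 holes -> [(0, 2), (0, 3), (1, 2), (1, 3), (2, 2), (2, 3), (3, 2), (3, 3), (4, 2), (4, 3), (5, 2), (5, 3), (6, 2), (6, 3), (7, 2), (7, 3)]
Unfold 5 (reflect across v@2): 32 holes -> [(0, 0), (0, 1), (0, 2), (0, 3), (1, 0), (1, 1), (1, 2), (1, 3), (2, 0), (2, 1), (2, 2), (2, 3), (3, 0), (3, 1), (3, 2), (3, 3), (4, 0), (4, 1), (4, 2), (4, 3), (5, 0), (5, 1), (5, 2), (5, 3), (6, 0), (6, 1), (6, 2), (6, 3), (7, 0), (7, 1), (7, 2), (7, 3)]

Answer: 32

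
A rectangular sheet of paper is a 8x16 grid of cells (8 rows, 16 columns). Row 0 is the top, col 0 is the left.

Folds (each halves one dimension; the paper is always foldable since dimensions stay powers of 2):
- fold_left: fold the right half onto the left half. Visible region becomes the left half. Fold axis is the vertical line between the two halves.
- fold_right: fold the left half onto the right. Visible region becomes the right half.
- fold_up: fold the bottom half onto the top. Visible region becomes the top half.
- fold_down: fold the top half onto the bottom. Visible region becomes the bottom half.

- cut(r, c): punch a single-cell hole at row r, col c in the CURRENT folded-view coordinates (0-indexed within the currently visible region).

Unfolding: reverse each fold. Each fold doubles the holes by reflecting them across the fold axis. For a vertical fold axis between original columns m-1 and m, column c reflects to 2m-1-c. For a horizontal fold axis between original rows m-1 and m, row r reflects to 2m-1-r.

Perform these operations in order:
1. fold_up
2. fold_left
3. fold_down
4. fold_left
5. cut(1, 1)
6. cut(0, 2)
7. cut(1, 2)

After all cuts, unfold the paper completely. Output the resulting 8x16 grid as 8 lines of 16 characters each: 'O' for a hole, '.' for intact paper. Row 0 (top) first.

Answer: .OO..OO..OO..OO.
..O..O....O..O..
..O..O....O..O..
.OO..OO..OO..OO.
.OO..OO..OO..OO.
..O..O....O..O..
..O..O....O..O..
.OO..OO..OO..OO.

Derivation:
Op 1 fold_up: fold axis h@4; visible region now rows[0,4) x cols[0,16) = 4x16
Op 2 fold_left: fold axis v@8; visible region now rows[0,4) x cols[0,8) = 4x8
Op 3 fold_down: fold axis h@2; visible region now rows[2,4) x cols[0,8) = 2x8
Op 4 fold_left: fold axis v@4; visible region now rows[2,4) x cols[0,4) = 2x4
Op 5 cut(1, 1): punch at orig (3,1); cuts so far [(3, 1)]; region rows[2,4) x cols[0,4) = 2x4
Op 6 cut(0, 2): punch at orig (2,2); cuts so far [(2, 2), (3, 1)]; region rows[2,4) x cols[0,4) = 2x4
Op 7 cut(1, 2): punch at orig (3,2); cuts so far [(2, 2), (3, 1), (3, 2)]; region rows[2,4) x cols[0,4) = 2x4
Unfold 1 (reflect across v@4): 6 holes -> [(2, 2), (2, 5), (3, 1), (3, 2), (3, 5), (3, 6)]
Unfold 2 (reflect across h@2): 12 holes -> [(0, 1), (0, 2), (0, 5), (0, 6), (1, 2), (1, 5), (2, 2), (2, 5), (3, 1), (3, 2), (3, 5), (3, 6)]
Unfold 3 (reflect across v@8): 24 holes -> [(0, 1), (0, 2), (0, 5), (0, 6), (0, 9), (0, 10), (0, 13), (0, 14), (1, 2), (1, 5), (1, 10), (1, 13), (2, 2), (2, 5), (2, 10), (2, 13), (3, 1), (3, 2), (3, 5), (3, 6), (3, 9), (3, 10), (3, 13), (3, 14)]
Unfold 4 (reflect across h@4): 48 holes -> [(0, 1), (0, 2), (0, 5), (0, 6), (0, 9), (0, 10), (0, 13), (0, 14), (1, 2), (1, 5), (1, 10), (1, 13), (2, 2), (2, 5), (2, 10), (2, 13), (3, 1), (3, 2), (3, 5), (3, 6), (3, 9), (3, 10), (3, 13), (3, 14), (4, 1), (4, 2), (4, 5), (4, 6), (4, 9), (4, 10), (4, 13), (4, 14), (5, 2), (5, 5), (5, 10), (5, 13), (6, 2), (6, 5), (6, 10), (6, 13), (7, 1), (7, 2), (7, 5), (7, 6), (7, 9), (7, 10), (7, 13), (7, 14)]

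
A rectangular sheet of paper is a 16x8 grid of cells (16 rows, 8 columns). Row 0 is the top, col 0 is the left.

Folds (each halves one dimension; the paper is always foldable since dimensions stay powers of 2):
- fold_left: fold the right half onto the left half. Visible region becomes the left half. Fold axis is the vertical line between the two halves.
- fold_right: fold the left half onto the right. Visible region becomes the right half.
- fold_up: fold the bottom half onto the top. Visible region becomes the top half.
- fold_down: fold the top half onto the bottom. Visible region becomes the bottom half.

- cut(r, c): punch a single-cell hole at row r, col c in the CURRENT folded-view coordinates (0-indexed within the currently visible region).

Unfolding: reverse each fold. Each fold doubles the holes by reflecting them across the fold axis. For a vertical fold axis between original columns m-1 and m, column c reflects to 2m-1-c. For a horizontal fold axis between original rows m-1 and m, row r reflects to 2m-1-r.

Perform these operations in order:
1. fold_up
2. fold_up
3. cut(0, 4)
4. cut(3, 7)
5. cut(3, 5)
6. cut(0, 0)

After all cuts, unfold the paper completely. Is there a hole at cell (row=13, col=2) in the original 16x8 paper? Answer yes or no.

Op 1 fold_up: fold axis h@8; visible region now rows[0,8) x cols[0,8) = 8x8
Op 2 fold_up: fold axis h@4; visible region now rows[0,4) x cols[0,8) = 4x8
Op 3 cut(0, 4): punch at orig (0,4); cuts so far [(0, 4)]; region rows[0,4) x cols[0,8) = 4x8
Op 4 cut(3, 7): punch at orig (3,7); cuts so far [(0, 4), (3, 7)]; region rows[0,4) x cols[0,8) = 4x8
Op 5 cut(3, 5): punch at orig (3,5); cuts so far [(0, 4), (3, 5), (3, 7)]; region rows[0,4) x cols[0,8) = 4x8
Op 6 cut(0, 0): punch at orig (0,0); cuts so far [(0, 0), (0, 4), (3, 5), (3, 7)]; region rows[0,4) x cols[0,8) = 4x8
Unfold 1 (reflect across h@4): 8 holes -> [(0, 0), (0, 4), (3, 5), (3, 7), (4, 5), (4, 7), (7, 0), (7, 4)]
Unfold 2 (reflect across h@8): 16 holes -> [(0, 0), (0, 4), (3, 5), (3, 7), (4, 5), (4, 7), (7, 0), (7, 4), (8, 0), (8, 4), (11, 5), (11, 7), (12, 5), (12, 7), (15, 0), (15, 4)]
Holes: [(0, 0), (0, 4), (3, 5), (3, 7), (4, 5), (4, 7), (7, 0), (7, 4), (8, 0), (8, 4), (11, 5), (11, 7), (12, 5), (12, 7), (15, 0), (15, 4)]

Answer: no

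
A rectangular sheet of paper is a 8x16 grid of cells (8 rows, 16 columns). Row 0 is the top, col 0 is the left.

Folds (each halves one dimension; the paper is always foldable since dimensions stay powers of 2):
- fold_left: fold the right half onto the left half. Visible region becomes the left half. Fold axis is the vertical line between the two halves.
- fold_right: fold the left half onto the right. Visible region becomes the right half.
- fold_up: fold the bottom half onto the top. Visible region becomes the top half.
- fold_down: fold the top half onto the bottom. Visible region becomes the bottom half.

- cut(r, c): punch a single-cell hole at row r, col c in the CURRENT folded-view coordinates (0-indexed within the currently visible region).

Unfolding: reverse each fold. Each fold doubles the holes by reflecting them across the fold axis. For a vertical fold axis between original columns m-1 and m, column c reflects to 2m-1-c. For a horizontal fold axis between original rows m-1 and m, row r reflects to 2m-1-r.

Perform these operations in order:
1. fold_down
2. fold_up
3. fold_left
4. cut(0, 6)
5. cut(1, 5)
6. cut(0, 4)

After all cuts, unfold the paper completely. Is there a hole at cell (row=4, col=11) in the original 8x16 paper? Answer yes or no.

Answer: yes

Derivation:
Op 1 fold_down: fold axis h@4; visible region now rows[4,8) x cols[0,16) = 4x16
Op 2 fold_up: fold axis h@6; visible region now rows[4,6) x cols[0,16) = 2x16
Op 3 fold_left: fold axis v@8; visible region now rows[4,6) x cols[0,8) = 2x8
Op 4 cut(0, 6): punch at orig (4,6); cuts so far [(4, 6)]; region rows[4,6) x cols[0,8) = 2x8
Op 5 cut(1, 5): punch at orig (5,5); cuts so far [(4, 6), (5, 5)]; region rows[4,6) x cols[0,8) = 2x8
Op 6 cut(0, 4): punch at orig (4,4); cuts so far [(4, 4), (4, 6), (5, 5)]; region rows[4,6) x cols[0,8) = 2x8
Unfold 1 (reflect across v@8): 6 holes -> [(4, 4), (4, 6), (4, 9), (4, 11), (5, 5), (5, 10)]
Unfold 2 (reflect across h@6): 12 holes -> [(4, 4), (4, 6), (4, 9), (4, 11), (5, 5), (5, 10), (6, 5), (6, 10), (7, 4), (7, 6), (7, 9), (7, 11)]
Unfold 3 (reflect across h@4): 24 holes -> [(0, 4), (0, 6), (0, 9), (0, 11), (1, 5), (1, 10), (2, 5), (2, 10), (3, 4), (3, 6), (3, 9), (3, 11), (4, 4), (4, 6), (4, 9), (4, 11), (5, 5), (5, 10), (6, 5), (6, 10), (7, 4), (7, 6), (7, 9), (7, 11)]
Holes: [(0, 4), (0, 6), (0, 9), (0, 11), (1, 5), (1, 10), (2, 5), (2, 10), (3, 4), (3, 6), (3, 9), (3, 11), (4, 4), (4, 6), (4, 9), (4, 11), (5, 5), (5, 10), (6, 5), (6, 10), (7, 4), (7, 6), (7, 9), (7, 11)]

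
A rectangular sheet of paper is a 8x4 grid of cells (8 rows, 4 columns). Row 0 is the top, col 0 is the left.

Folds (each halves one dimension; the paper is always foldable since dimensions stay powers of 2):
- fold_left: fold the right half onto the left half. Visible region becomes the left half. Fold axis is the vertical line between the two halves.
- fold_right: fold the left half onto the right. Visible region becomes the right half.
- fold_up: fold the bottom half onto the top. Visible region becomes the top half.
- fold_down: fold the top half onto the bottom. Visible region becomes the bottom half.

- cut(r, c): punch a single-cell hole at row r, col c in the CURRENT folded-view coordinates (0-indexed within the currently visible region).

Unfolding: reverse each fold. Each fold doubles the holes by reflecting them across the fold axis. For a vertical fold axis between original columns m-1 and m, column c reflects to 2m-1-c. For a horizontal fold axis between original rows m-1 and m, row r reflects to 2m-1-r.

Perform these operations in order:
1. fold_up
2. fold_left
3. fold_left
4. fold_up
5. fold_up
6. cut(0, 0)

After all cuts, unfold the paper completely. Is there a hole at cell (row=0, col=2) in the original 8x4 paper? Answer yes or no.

Op 1 fold_up: fold axis h@4; visible region now rows[0,4) x cols[0,4) = 4x4
Op 2 fold_left: fold axis v@2; visible region now rows[0,4) x cols[0,2) = 4x2
Op 3 fold_left: fold axis v@1; visible region now rows[0,4) x cols[0,1) = 4x1
Op 4 fold_up: fold axis h@2; visible region now rows[0,2) x cols[0,1) = 2x1
Op 5 fold_up: fold axis h@1; visible region now rows[0,1) x cols[0,1) = 1x1
Op 6 cut(0, 0): punch at orig (0,0); cuts so far [(0, 0)]; region rows[0,1) x cols[0,1) = 1x1
Unfold 1 (reflect across h@1): 2 holes -> [(0, 0), (1, 0)]
Unfold 2 (reflect across h@2): 4 holes -> [(0, 0), (1, 0), (2, 0), (3, 0)]
Unfold 3 (reflect across v@1): 8 holes -> [(0, 0), (0, 1), (1, 0), (1, 1), (2, 0), (2, 1), (3, 0), (3, 1)]
Unfold 4 (reflect across v@2): 16 holes -> [(0, 0), (0, 1), (0, 2), (0, 3), (1, 0), (1, 1), (1, 2), (1, 3), (2, 0), (2, 1), (2, 2), (2, 3), (3, 0), (3, 1), (3, 2), (3, 3)]
Unfold 5 (reflect across h@4): 32 holes -> [(0, 0), (0, 1), (0, 2), (0, 3), (1, 0), (1, 1), (1, 2), (1, 3), (2, 0), (2, 1), (2, 2), (2, 3), (3, 0), (3, 1), (3, 2), (3, 3), (4, 0), (4, 1), (4, 2), (4, 3), (5, 0), (5, 1), (5, 2), (5, 3), (6, 0), (6, 1), (6, 2), (6, 3), (7, 0), (7, 1), (7, 2), (7, 3)]
Holes: [(0, 0), (0, 1), (0, 2), (0, 3), (1, 0), (1, 1), (1, 2), (1, 3), (2, 0), (2, 1), (2, 2), (2, 3), (3, 0), (3, 1), (3, 2), (3, 3), (4, 0), (4, 1), (4, 2), (4, 3), (5, 0), (5, 1), (5, 2), (5, 3), (6, 0), (6, 1), (6, 2), (6, 3), (7, 0), (7, 1), (7, 2), (7, 3)]

Answer: yes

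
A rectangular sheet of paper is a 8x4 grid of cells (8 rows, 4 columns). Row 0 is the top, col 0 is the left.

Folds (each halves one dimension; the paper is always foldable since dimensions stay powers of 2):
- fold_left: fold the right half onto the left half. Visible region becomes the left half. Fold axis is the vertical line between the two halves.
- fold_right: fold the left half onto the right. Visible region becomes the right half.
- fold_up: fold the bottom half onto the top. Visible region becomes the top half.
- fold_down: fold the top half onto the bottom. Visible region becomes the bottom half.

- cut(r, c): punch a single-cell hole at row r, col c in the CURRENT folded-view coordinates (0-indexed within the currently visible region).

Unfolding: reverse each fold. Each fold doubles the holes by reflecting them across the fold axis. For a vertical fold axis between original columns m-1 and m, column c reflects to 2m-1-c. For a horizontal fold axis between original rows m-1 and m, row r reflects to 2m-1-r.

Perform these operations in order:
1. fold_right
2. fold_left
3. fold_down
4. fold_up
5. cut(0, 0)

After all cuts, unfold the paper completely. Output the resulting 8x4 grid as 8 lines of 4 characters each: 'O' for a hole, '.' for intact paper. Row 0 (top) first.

Op 1 fold_right: fold axis v@2; visible region now rows[0,8) x cols[2,4) = 8x2
Op 2 fold_left: fold axis v@3; visible region now rows[0,8) x cols[2,3) = 8x1
Op 3 fold_down: fold axis h@4; visible region now rows[4,8) x cols[2,3) = 4x1
Op 4 fold_up: fold axis h@6; visible region now rows[4,6) x cols[2,3) = 2x1
Op 5 cut(0, 0): punch at orig (4,2); cuts so far [(4, 2)]; region rows[4,6) x cols[2,3) = 2x1
Unfold 1 (reflect across h@6): 2 holes -> [(4, 2), (7, 2)]
Unfold 2 (reflect across h@4): 4 holes -> [(0, 2), (3, 2), (4, 2), (7, 2)]
Unfold 3 (reflect across v@3): 8 holes -> [(0, 2), (0, 3), (3, 2), (3, 3), (4, 2), (4, 3), (7, 2), (7, 3)]
Unfold 4 (reflect across v@2): 16 holes -> [(0, 0), (0, 1), (0, 2), (0, 3), (3, 0), (3, 1), (3, 2), (3, 3), (4, 0), (4, 1), (4, 2), (4, 3), (7, 0), (7, 1), (7, 2), (7, 3)]

Answer: OOOO
....
....
OOOO
OOOO
....
....
OOOO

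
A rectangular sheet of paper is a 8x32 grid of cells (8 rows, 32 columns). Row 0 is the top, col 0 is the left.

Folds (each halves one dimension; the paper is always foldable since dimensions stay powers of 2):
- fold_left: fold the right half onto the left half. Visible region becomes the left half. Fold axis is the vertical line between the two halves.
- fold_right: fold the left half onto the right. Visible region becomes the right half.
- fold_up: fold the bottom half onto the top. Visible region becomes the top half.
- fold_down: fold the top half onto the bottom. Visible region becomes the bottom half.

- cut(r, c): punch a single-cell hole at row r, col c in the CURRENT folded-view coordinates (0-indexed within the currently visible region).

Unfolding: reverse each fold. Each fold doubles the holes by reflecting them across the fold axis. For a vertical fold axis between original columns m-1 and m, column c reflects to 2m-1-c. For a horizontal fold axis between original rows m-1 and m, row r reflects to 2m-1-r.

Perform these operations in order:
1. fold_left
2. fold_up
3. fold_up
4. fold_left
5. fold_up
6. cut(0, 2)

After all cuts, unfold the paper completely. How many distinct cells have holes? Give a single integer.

Op 1 fold_left: fold axis v@16; visible region now rows[0,8) x cols[0,16) = 8x16
Op 2 fold_up: fold axis h@4; visible region now rows[0,4) x cols[0,16) = 4x16
Op 3 fold_up: fold axis h@2; visible region now rows[0,2) x cols[0,16) = 2x16
Op 4 fold_left: fold axis v@8; visible region now rows[0,2) x cols[0,8) = 2x8
Op 5 fold_up: fold axis h@1; visible region now rows[0,1) x cols[0,8) = 1x8
Op 6 cut(0, 2): punch at orig (0,2); cuts so far [(0, 2)]; region rows[0,1) x cols[0,8) = 1x8
Unfold 1 (reflect across h@1): 2 holes -> [(0, 2), (1, 2)]
Unfold 2 (reflect across v@8): 4 holes -> [(0, 2), (0, 13), (1, 2), (1, 13)]
Unfold 3 (reflect across h@2): 8 holes -> [(0, 2), (0, 13), (1, 2), (1, 13), (2, 2), (2, 13), (3, 2), (3, 13)]
Unfold 4 (reflect across h@4): 16 holes -> [(0, 2), (0, 13), (1, 2), (1, 13), (2, 2), (2, 13), (3, 2), (3, 13), (4, 2), (4, 13), (5, 2), (5, 13), (6, 2), (6, 13), (7, 2), (7, 13)]
Unfold 5 (reflect across v@16): 32 holes -> [(0, 2), (0, 13), (0, 18), (0, 29), (1, 2), (1, 13), (1, 18), (1, 29), (2, 2), (2, 13), (2, 18), (2, 29), (3, 2), (3, 13), (3, 18), (3, 29), (4, 2), (4, 13), (4, 18), (4, 29), (5, 2), (5, 13), (5, 18), (5, 29), (6, 2), (6, 13), (6, 18), (6, 29), (7, 2), (7, 13), (7, 18), (7, 29)]

Answer: 32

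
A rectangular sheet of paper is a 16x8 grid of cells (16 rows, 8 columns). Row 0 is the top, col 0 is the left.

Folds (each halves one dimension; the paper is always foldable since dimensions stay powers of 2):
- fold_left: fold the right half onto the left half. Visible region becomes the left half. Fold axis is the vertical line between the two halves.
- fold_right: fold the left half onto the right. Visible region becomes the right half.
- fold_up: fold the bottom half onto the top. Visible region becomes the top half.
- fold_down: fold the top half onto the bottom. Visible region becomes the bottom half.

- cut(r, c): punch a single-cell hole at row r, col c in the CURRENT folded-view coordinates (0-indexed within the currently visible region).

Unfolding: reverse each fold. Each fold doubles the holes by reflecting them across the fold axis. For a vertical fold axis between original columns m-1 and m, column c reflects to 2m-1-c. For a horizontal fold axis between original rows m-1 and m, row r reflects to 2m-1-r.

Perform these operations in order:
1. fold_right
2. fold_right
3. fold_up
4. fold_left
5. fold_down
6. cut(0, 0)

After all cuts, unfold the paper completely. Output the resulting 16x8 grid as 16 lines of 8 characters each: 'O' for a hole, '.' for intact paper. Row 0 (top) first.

Answer: ........
........
........
OOOOOOOO
OOOOOOOO
........
........
........
........
........
........
OOOOOOOO
OOOOOOOO
........
........
........

Derivation:
Op 1 fold_right: fold axis v@4; visible region now rows[0,16) x cols[4,8) = 16x4
Op 2 fold_right: fold axis v@6; visible region now rows[0,16) x cols[6,8) = 16x2
Op 3 fold_up: fold axis h@8; visible region now rows[0,8) x cols[6,8) = 8x2
Op 4 fold_left: fold axis v@7; visible region now rows[0,8) x cols[6,7) = 8x1
Op 5 fold_down: fold axis h@4; visible region now rows[4,8) x cols[6,7) = 4x1
Op 6 cut(0, 0): punch at orig (4,6); cuts so far [(4, 6)]; region rows[4,8) x cols[6,7) = 4x1
Unfold 1 (reflect across h@4): 2 holes -> [(3, 6), (4, 6)]
Unfold 2 (reflect across v@7): 4 holes -> [(3, 6), (3, 7), (4, 6), (4, 7)]
Unfold 3 (reflect across h@8): 8 holes -> [(3, 6), (3, 7), (4, 6), (4, 7), (11, 6), (11, 7), (12, 6), (12, 7)]
Unfold 4 (reflect across v@6): 16 holes -> [(3, 4), (3, 5), (3, 6), (3, 7), (4, 4), (4, 5), (4, 6), (4, 7), (11, 4), (11, 5), (11, 6), (11, 7), (12, 4), (12, 5), (12, 6), (12, 7)]
Unfold 5 (reflect across v@4): 32 holes -> [(3, 0), (3, 1), (3, 2), (3, 3), (3, 4), (3, 5), (3, 6), (3, 7), (4, 0), (4, 1), (4, 2), (4, 3), (4, 4), (4, 5), (4, 6), (4, 7), (11, 0), (11, 1), (11, 2), (11, 3), (11, 4), (11, 5), (11, 6), (11, 7), (12, 0), (12, 1), (12, 2), (12, 3), (12, 4), (12, 5), (12, 6), (12, 7)]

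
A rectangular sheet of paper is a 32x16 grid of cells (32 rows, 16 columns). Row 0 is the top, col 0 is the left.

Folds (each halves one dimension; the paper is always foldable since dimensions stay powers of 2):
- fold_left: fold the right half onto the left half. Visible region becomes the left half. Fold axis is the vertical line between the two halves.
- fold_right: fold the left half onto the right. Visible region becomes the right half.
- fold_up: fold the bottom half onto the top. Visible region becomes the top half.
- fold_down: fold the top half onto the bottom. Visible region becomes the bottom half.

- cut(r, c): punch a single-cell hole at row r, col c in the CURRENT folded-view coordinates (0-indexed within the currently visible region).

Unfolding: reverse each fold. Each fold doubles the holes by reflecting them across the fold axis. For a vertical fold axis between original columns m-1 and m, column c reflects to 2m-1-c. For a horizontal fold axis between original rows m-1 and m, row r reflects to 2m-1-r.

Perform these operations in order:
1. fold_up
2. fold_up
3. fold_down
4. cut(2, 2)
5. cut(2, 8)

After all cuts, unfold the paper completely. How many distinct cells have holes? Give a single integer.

Answer: 16

Derivation:
Op 1 fold_up: fold axis h@16; visible region now rows[0,16) x cols[0,16) = 16x16
Op 2 fold_up: fold axis h@8; visible region now rows[0,8) x cols[0,16) = 8x16
Op 3 fold_down: fold axis h@4; visible region now rows[4,8) x cols[0,16) = 4x16
Op 4 cut(2, 2): punch at orig (6,2); cuts so far [(6, 2)]; region rows[4,8) x cols[0,16) = 4x16
Op 5 cut(2, 8): punch at orig (6,8); cuts so far [(6, 2), (6, 8)]; region rows[4,8) x cols[0,16) = 4x16
Unfold 1 (reflect across h@4): 4 holes -> [(1, 2), (1, 8), (6, 2), (6, 8)]
Unfold 2 (reflect across h@8): 8 holes -> [(1, 2), (1, 8), (6, 2), (6, 8), (9, 2), (9, 8), (14, 2), (14, 8)]
Unfold 3 (reflect across h@16): 16 holes -> [(1, 2), (1, 8), (6, 2), (6, 8), (9, 2), (9, 8), (14, 2), (14, 8), (17, 2), (17, 8), (22, 2), (22, 8), (25, 2), (25, 8), (30, 2), (30, 8)]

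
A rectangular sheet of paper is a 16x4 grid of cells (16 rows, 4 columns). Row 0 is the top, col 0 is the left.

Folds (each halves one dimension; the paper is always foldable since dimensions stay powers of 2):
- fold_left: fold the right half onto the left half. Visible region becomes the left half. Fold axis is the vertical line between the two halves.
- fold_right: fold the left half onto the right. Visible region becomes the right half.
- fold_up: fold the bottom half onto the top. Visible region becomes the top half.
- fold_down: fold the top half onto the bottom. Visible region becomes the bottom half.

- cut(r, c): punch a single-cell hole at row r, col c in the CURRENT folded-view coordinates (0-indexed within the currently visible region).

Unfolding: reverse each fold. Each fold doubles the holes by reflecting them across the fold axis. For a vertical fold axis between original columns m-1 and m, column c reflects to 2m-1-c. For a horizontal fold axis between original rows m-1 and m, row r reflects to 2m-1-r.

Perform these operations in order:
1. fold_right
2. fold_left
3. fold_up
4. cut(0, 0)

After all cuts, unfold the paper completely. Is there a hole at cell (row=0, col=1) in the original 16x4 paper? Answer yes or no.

Op 1 fold_right: fold axis v@2; visible region now rows[0,16) x cols[2,4) = 16x2
Op 2 fold_left: fold axis v@3; visible region now rows[0,16) x cols[2,3) = 16x1
Op 3 fold_up: fold axis h@8; visible region now rows[0,8) x cols[2,3) = 8x1
Op 4 cut(0, 0): punch at orig (0,2); cuts so far [(0, 2)]; region rows[0,8) x cols[2,3) = 8x1
Unfold 1 (reflect across h@8): 2 holes -> [(0, 2), (15, 2)]
Unfold 2 (reflect across v@3): 4 holes -> [(0, 2), (0, 3), (15, 2), (15, 3)]
Unfold 3 (reflect across v@2): 8 holes -> [(0, 0), (0, 1), (0, 2), (0, 3), (15, 0), (15, 1), (15, 2), (15, 3)]
Holes: [(0, 0), (0, 1), (0, 2), (0, 3), (15, 0), (15, 1), (15, 2), (15, 3)]

Answer: yes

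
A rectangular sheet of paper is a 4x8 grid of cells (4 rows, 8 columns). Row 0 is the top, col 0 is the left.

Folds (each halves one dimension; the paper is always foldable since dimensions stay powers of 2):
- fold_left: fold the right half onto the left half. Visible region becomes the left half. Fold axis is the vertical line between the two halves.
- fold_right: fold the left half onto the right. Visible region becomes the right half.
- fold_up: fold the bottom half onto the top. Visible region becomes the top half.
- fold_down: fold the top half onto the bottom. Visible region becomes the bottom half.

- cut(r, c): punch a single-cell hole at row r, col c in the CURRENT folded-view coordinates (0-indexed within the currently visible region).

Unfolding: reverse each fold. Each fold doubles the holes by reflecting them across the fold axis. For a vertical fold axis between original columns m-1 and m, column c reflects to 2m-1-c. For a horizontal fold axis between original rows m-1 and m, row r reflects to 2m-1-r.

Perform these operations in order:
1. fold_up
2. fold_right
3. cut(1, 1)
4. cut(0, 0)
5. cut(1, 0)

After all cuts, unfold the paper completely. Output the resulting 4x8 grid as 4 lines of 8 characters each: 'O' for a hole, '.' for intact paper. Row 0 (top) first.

Op 1 fold_up: fold axis h@2; visible region now rows[0,2) x cols[0,8) = 2x8
Op 2 fold_right: fold axis v@4; visible region now rows[0,2) x cols[4,8) = 2x4
Op 3 cut(1, 1): punch at orig (1,5); cuts so far [(1, 5)]; region rows[0,2) x cols[4,8) = 2x4
Op 4 cut(0, 0): punch at orig (0,4); cuts so far [(0, 4), (1, 5)]; region rows[0,2) x cols[4,8) = 2x4
Op 5 cut(1, 0): punch at orig (1,4); cuts so far [(0, 4), (1, 4), (1, 5)]; region rows[0,2) x cols[4,8) = 2x4
Unfold 1 (reflect across v@4): 6 holes -> [(0, 3), (0, 4), (1, 2), (1, 3), (1, 4), (1, 5)]
Unfold 2 (reflect across h@2): 12 holes -> [(0, 3), (0, 4), (1, 2), (1, 3), (1, 4), (1, 5), (2, 2), (2, 3), (2, 4), (2, 5), (3, 3), (3, 4)]

Answer: ...OO...
..OOOO..
..OOOO..
...OO...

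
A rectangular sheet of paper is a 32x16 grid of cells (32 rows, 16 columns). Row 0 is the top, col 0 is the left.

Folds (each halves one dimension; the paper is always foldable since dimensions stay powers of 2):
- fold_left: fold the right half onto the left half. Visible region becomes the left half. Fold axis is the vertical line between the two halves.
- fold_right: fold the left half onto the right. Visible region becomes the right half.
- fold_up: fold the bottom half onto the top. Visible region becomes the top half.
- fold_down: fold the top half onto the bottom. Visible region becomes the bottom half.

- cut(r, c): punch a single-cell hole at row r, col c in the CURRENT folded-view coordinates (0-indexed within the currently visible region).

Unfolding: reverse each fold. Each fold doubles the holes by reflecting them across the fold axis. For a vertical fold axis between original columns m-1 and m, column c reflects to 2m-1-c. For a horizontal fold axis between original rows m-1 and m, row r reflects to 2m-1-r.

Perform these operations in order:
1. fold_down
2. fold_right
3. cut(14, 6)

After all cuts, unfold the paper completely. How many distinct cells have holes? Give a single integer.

Answer: 4

Derivation:
Op 1 fold_down: fold axis h@16; visible region now rows[16,32) x cols[0,16) = 16x16
Op 2 fold_right: fold axis v@8; visible region now rows[16,32) x cols[8,16) = 16x8
Op 3 cut(14, 6): punch at orig (30,14); cuts so far [(30, 14)]; region rows[16,32) x cols[8,16) = 16x8
Unfold 1 (reflect across v@8): 2 holes -> [(30, 1), (30, 14)]
Unfold 2 (reflect across h@16): 4 holes -> [(1, 1), (1, 14), (30, 1), (30, 14)]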